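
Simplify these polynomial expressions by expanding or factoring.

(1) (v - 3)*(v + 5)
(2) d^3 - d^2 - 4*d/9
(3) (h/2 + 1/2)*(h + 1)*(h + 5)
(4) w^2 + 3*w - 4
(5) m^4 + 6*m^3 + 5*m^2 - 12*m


(1) = v^2 + 2*v - 15
(2) = d*(d - 4/3)*(d + 1/3)
(3) = h^3/2 + 7*h^2/2 + 11*h/2 + 5/2
(4) = (w - 1)*(w + 4)
(5) = m*(m - 1)*(m + 3)*(m + 4)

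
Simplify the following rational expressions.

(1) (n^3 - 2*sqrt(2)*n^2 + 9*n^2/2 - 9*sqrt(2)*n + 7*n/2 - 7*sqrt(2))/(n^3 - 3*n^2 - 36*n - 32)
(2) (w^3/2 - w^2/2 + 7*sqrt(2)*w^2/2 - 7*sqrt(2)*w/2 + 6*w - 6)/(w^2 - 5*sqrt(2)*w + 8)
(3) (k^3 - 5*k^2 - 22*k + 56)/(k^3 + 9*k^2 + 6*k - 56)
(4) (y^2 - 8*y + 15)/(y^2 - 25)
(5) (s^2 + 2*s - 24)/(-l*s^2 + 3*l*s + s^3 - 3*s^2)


(1) = (2*n^2 + n*(7 - 4*sqrt(2)) - 14*sqrt(2))/(2*n^2 - 8*n - 64)
(2) = (w^3 + w^2*(-1 + 7*sqrt(2)) + w*(12 - 7*sqrt(2)) - 12)/(2*w^2 - 10*sqrt(2)*w + 16)
(3) = (k - 7)/(k + 7)
(4) = (y - 3)/(y + 5)
(5) = (s^2 + 2*s - 24)/(-l*s^2 + 3*l*s + s^3 - 3*s^2)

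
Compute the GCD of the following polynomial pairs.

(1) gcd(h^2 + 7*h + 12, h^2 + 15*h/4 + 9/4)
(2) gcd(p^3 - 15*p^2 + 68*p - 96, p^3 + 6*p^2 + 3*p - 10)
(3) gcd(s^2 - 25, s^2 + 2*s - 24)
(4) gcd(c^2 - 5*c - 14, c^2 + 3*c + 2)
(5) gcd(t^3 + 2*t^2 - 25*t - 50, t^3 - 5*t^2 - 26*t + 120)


(1) = h + 3
(2) = gcd((p - 8)*(p - 4)*(p - 3), (p - 1)*(p + 2)*(p + 5)) = 1
(3) = gcd((s - 5)*(s + 5), (s - 4)*(s + 6)) = 1
(4) = gcd((c - 7)*(c + 2), (c + 1)*(c + 2)) = c + 2
(5) = t + 5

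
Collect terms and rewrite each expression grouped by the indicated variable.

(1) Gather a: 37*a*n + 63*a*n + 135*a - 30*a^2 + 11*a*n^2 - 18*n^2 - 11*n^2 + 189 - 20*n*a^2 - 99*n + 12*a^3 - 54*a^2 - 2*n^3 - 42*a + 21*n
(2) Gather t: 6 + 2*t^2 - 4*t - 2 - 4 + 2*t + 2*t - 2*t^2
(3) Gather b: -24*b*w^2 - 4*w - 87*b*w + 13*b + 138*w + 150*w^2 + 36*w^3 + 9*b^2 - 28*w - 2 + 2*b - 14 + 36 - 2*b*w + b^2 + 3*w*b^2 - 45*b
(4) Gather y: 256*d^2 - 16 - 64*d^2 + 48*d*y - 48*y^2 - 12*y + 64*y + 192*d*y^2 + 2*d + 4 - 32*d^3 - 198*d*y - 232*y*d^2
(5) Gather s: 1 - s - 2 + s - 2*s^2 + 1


(1) = 12*a^3 + a^2*(-20*n - 84) + a*(11*n^2 + 100*n + 93) - 2*n^3 - 29*n^2 - 78*n + 189
(2) = 0
(3) = b^2*(3*w + 10) + b*(-24*w^2 - 89*w - 30) + 36*w^3 + 150*w^2 + 106*w + 20
(4) = -32*d^3 + 192*d^2 + 2*d + y^2*(192*d - 48) + y*(-232*d^2 - 150*d + 52) - 12
(5) = -2*s^2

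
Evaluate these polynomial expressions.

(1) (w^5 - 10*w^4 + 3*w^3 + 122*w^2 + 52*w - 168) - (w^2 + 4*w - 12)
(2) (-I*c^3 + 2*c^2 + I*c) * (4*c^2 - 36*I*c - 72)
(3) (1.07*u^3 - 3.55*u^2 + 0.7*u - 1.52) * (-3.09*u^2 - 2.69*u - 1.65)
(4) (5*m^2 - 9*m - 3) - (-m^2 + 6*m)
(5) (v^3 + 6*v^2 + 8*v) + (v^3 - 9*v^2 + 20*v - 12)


(1) = w^5 - 10*w^4 + 3*w^3 + 121*w^2 + 48*w - 156
(2) = -4*I*c^5 - 28*c^4 + 4*I*c^3 - 108*c^2 - 72*I*c
(3) = -3.3063*u^5 + 8.0912*u^4 + 5.621*u^3 + 8.6713*u^2 + 2.9338*u + 2.508
(4) = 6*m^2 - 15*m - 3
(5) = 2*v^3 - 3*v^2 + 28*v - 12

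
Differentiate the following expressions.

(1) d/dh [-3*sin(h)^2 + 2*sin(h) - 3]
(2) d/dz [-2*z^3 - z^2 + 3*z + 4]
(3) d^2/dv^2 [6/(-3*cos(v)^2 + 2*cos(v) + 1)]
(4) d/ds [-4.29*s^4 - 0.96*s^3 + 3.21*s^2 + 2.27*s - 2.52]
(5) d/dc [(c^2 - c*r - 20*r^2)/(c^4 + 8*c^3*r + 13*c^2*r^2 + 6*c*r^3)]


(1) = 2*(1 - 3*sin(h))*cos(h)
(2) = -6*z^2 - 2*z + 3
(3) = 3*(72*sin(v)^4 - 68*sin(v)^2 + 41*cos(v) - 9*cos(3*v) - 32)/((cos(v) - 1)^3*(3*cos(v) + 1)^3)
(4) = -17.16*s^3 - 2.88*s^2 + 6.42*s + 2.27
(5) = (-2*c^4 - 3*c^3*r + 99*c^2*r^2 + 400*c*r^3 + 120*r^4)/(c^2*(c^5 + 15*c^4*r + 75*c^3*r^2 + 145*c^2*r^3 + 120*c*r^4 + 36*r^5))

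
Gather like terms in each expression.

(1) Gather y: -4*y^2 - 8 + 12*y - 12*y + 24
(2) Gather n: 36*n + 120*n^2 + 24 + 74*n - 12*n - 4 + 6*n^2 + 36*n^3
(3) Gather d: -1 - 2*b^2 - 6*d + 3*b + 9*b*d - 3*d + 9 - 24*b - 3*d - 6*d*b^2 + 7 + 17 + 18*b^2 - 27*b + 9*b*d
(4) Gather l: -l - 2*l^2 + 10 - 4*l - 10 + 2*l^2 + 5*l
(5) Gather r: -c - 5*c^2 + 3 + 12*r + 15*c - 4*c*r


(1) = 16 - 4*y^2
(2) = 36*n^3 + 126*n^2 + 98*n + 20
(3) = 16*b^2 - 48*b + d*(-6*b^2 + 18*b - 12) + 32
(4) = 0
(5) = -5*c^2 + 14*c + r*(12 - 4*c) + 3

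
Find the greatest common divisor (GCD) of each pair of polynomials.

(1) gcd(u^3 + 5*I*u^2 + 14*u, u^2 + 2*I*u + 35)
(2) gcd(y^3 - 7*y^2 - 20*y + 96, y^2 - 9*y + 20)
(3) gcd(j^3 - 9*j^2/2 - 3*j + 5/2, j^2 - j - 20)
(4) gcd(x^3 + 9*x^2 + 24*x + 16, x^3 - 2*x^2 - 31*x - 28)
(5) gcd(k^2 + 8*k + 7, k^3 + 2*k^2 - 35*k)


(1) = gcd(u*(u - 2*I)*(u + 7*I), (u - 5*I)*(u + 7*I)) = u + 7*I
(2) = gcd((y - 8)*(y - 3)*(y + 4), (y - 5)*(y - 4)) = 1
(3) = j - 5
(4) = gcd((x + 1)*(x + 4)^2, (x - 7)*(x + 1)*(x + 4)) = x^2 + 5*x + 4
(5) = k + 7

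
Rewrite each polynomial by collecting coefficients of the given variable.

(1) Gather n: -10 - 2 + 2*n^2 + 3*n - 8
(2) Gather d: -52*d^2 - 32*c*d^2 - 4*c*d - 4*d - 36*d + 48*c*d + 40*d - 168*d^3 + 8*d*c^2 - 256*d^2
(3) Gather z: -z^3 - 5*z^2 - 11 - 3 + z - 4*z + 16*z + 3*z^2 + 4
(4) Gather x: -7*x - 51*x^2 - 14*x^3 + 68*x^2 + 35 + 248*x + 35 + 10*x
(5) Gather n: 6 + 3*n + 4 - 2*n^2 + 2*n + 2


(1) = 2*n^2 + 3*n - 20
(2) = -168*d^3 + d^2*(-32*c - 308) + d*(8*c^2 + 44*c)
(3) = -z^3 - 2*z^2 + 13*z - 10
(4) = -14*x^3 + 17*x^2 + 251*x + 70
(5) = -2*n^2 + 5*n + 12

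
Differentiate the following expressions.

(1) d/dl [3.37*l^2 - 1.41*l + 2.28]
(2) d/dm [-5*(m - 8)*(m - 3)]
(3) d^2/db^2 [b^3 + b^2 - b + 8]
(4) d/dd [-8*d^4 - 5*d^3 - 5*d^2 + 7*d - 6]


(1) = 6.74*l - 1.41
(2) = 55 - 10*m
(3) = 6*b + 2
(4) = -32*d^3 - 15*d^2 - 10*d + 7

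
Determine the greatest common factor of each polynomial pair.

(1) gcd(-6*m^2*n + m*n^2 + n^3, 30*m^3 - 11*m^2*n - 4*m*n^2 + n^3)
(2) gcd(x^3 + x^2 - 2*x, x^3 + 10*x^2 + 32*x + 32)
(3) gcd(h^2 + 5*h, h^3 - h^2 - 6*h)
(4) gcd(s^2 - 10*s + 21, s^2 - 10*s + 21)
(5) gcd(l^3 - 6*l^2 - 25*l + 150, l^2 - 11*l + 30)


(1) = gcd(n*(-2*m + n)*(3*m + n), (-5*m + n)*(-2*m + n)*(3*m + n)) = 6*m^2 - m*n - n^2
(2) = x + 2
(3) = h
(4) = gcd((s - 7)*(s - 3), (s - 7)*(s - 3)) = s^2 - 10*s + 21
(5) = l^2 - 11*l + 30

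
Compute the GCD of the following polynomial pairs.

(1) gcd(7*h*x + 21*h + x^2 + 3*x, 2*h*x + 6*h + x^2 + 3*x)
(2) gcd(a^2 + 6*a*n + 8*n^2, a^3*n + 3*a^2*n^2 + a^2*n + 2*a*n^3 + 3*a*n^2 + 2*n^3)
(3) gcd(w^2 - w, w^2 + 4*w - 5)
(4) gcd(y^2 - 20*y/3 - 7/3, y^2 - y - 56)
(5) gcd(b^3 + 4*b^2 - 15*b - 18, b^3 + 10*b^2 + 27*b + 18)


(1) = x + 3
(2) = gcd((a + 2*n)*(a + 4*n), (a + n)*(a + 2*n)*(a*n + n)) = a + 2*n
(3) = gcd(w*(w - 1), (w - 1)*(w + 5)) = w - 1
(4) = gcd((y - 7)*(y + 1/3), (y - 8)*(y + 7)) = 1
(5) = gcd((b - 3)*(b + 1)*(b + 6), (b + 1)*(b + 3)*(b + 6)) = b^2 + 7*b + 6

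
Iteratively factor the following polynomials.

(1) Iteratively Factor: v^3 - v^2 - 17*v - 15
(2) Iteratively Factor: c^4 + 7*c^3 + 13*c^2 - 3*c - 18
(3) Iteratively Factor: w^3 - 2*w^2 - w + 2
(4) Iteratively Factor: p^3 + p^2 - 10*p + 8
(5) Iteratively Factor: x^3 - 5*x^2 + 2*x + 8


(1) = (v - 5)*(v^2 + 4*v + 3) = (v - 5)*(v + 1)*(v + 3)
(2) = (c + 2)*(c^3 + 5*c^2 + 3*c - 9) = (c - 1)*(c + 2)*(c^2 + 6*c + 9) = (c - 1)*(c + 2)*(c + 3)*(c + 3)
(3) = (w - 1)*(w^2 - w - 2) = (w - 1)*(w + 1)*(w - 2)
(4) = (p + 4)*(p^2 - 3*p + 2) = (p - 1)*(p + 4)*(p - 2)
(5) = (x - 4)*(x^2 - x - 2) = (x - 4)*(x + 1)*(x - 2)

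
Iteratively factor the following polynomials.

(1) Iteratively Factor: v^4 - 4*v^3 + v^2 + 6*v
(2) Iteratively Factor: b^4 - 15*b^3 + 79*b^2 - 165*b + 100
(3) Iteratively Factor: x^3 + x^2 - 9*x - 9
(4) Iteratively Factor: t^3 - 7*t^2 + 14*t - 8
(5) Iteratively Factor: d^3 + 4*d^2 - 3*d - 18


(1) = (v + 1)*(v^3 - 5*v^2 + 6*v) = v*(v + 1)*(v^2 - 5*v + 6) = v*(v - 3)*(v + 1)*(v - 2)
(2) = (b - 4)*(b^3 - 11*b^2 + 35*b - 25) = (b - 4)*(b - 1)*(b^2 - 10*b + 25) = (b - 5)*(b - 4)*(b - 1)*(b - 5)
(3) = (x - 3)*(x^2 + 4*x + 3) = (x - 3)*(x + 1)*(x + 3)
(4) = (t - 4)*(t^2 - 3*t + 2) = (t - 4)*(t - 2)*(t - 1)
(5) = (d + 3)*(d^2 + d - 6) = (d - 2)*(d + 3)*(d + 3)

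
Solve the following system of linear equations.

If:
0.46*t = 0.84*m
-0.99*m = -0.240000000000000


Then:
m = 0.24
t = 0.44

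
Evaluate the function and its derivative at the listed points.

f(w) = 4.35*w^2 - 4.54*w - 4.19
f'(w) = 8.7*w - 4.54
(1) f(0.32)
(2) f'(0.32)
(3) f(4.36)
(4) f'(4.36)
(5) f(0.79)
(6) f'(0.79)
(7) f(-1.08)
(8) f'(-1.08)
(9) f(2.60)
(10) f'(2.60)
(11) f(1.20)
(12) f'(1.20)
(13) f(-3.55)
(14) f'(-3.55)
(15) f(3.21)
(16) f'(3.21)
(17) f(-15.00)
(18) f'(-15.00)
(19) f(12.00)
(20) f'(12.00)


(1) = -5.20
(2) = -1.76
(3) = 58.71
(4) = 33.39
(5) = -5.06
(6) = 2.33
(7) = 5.79
(8) = -13.94
(9) = 13.41
(10) = 18.08
(11) = -3.37
(12) = 5.90
(13) = 66.75
(14) = -35.42
(15) = 26.06
(16) = 23.39
(17) = 1042.66
(18) = -135.04
(19) = 567.73
(20) = 99.86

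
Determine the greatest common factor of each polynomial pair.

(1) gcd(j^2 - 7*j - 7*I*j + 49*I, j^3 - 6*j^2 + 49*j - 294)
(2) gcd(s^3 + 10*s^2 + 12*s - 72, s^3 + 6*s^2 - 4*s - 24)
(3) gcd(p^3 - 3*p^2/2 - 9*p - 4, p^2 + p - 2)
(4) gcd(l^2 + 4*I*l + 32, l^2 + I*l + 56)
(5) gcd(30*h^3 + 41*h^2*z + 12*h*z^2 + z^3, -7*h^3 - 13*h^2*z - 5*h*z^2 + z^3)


(1) = gcd((j - 7)*(j - 7*I), (j - 6)*(j - 7*I)*(j + 7*I)) = j - 7*I
(2) = gcd((s - 2)*(s + 6)^2, (s - 2)*(s + 2)*(s + 6)) = s^2 + 4*s - 12
(3) = gcd((p - 4)*(p + 1/2)*(p + 2), (p - 1)*(p + 2)) = p + 2
(4) = gcd((l - 4*I)*(l + 8*I), (l - 7*I)*(l + 8*I)) = l + 8*I
(5) = gcd((h + z)*(5*h + z)*(6*h + z), (-7*h + z)*(h + z)^2) = h + z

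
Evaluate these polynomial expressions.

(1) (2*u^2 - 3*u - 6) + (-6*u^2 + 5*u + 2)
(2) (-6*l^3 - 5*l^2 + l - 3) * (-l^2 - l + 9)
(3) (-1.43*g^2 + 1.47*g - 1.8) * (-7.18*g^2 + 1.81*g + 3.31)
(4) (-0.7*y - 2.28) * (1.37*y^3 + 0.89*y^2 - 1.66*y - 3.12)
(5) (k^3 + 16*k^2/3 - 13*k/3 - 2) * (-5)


(1) = -4*u^2 + 2*u - 4
(2) = 6*l^5 + 11*l^4 - 50*l^3 - 43*l^2 + 12*l - 27
(3) = 10.2674*g^4 - 13.1429*g^3 + 10.8514*g^2 + 1.6077*g - 5.958
(4) = -0.959*y^4 - 3.7466*y^3 - 0.8672*y^2 + 5.9688*y + 7.1136
(5) = -5*k^3 - 80*k^2/3 + 65*k/3 + 10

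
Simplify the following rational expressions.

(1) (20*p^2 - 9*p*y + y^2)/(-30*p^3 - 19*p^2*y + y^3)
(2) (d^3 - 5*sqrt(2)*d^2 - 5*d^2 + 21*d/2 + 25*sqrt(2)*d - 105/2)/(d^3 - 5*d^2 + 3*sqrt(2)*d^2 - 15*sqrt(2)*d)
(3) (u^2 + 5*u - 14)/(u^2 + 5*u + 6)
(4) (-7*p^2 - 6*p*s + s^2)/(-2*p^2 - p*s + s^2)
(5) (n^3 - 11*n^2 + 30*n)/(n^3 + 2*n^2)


(1) = (-4*p + y)/(6*p^2 + 5*p*y + y^2)
(2) = (2*d^2 - 10*sqrt(2)*d + 21)/(2*d^2 + 6*sqrt(2)*d)
(3) = (u^2 + 5*u - 14)/(u^2 + 5*u + 6)
(4) = (7*p - s)/(2*p - s)
(5) = (n^2 - 11*n + 30)/(n^2 + 2*n)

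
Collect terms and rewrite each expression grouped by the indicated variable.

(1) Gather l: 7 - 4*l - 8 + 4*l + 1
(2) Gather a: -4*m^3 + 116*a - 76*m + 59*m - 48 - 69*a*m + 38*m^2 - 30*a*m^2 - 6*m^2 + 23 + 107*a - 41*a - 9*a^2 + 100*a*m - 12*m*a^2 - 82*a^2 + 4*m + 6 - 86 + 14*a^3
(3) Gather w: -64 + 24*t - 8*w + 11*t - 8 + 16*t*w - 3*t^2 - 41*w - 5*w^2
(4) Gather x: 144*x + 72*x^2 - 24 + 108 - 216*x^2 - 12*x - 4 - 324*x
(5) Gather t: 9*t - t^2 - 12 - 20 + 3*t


(1) = 0
(2) = 14*a^3 + a^2*(-12*m - 91) + a*(-30*m^2 + 31*m + 182) - 4*m^3 + 32*m^2 - 13*m - 105
(3) = -3*t^2 + 35*t - 5*w^2 + w*(16*t - 49) - 72
(4) = -144*x^2 - 192*x + 80
(5) = -t^2 + 12*t - 32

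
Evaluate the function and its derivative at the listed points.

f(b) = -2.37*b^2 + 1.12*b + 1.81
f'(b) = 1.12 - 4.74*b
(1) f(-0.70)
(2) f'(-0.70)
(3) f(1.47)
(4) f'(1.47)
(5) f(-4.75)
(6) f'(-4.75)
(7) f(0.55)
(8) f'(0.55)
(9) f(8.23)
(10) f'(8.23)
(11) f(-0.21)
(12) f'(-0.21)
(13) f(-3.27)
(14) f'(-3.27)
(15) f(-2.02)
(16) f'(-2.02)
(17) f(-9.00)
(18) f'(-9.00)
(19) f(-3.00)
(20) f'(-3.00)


(1) = -0.14
(2) = 4.44
(3) = -1.66
(4) = -5.85
(5) = -56.98
(6) = 23.64
(7) = 1.71
(8) = -1.49
(9) = -149.50
(10) = -37.89
(11) = 1.47
(12) = 2.12
(13) = -27.19
(14) = 16.62
(15) = -10.12
(16) = 10.69
(17) = -200.24
(18) = 43.78
(19) = -22.88
(20) = 15.34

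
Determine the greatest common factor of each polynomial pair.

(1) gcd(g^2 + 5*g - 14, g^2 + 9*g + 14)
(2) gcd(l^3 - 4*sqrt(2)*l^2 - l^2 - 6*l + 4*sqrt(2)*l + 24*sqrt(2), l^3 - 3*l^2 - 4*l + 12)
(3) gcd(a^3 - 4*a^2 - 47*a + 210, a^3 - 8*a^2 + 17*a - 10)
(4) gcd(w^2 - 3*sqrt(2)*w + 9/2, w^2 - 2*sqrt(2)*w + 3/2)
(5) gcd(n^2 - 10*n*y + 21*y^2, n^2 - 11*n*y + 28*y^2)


(1) = gcd((g - 2)*(g + 7), (g + 2)*(g + 7)) = g + 7
(2) = gcd((l - 3)*(l + 2)*(l - 4*sqrt(2)), (l - 3)*(l - 2)*(l + 2)) = l^2 - l - 6
(3) = gcd((a - 6)*(a - 5)*(a + 7), (a - 5)*(a - 2)*(a - 1)) = a - 5
(4) = gcd((w - 3*sqrt(2)/2)^2, (w - 3*sqrt(2)/2)*(w - sqrt(2)/2)) = w - 3*sqrt(2)/2
(5) = -n + 7*y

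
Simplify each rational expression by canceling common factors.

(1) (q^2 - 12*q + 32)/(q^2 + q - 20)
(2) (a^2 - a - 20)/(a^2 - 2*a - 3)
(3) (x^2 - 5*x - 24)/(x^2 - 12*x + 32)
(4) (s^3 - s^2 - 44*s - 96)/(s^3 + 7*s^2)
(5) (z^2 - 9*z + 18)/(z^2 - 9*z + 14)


(1) = (q - 8)/(q + 5)
(2) = (a^2 - a - 20)/(a^2 - 2*a - 3)
(3) = (x + 3)/(x - 4)
(4) = (s^3 - s^2 - 44*s - 96)/(s^3 + 7*s^2)
(5) = (z^2 - 9*z + 18)/(z^2 - 9*z + 14)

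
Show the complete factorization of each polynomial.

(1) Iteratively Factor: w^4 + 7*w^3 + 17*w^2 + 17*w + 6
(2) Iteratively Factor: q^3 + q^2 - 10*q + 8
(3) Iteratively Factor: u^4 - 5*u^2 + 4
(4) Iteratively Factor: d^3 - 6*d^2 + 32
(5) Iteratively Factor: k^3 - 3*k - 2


(1) = (w + 1)*(w^3 + 6*w^2 + 11*w + 6) = (w + 1)^2*(w^2 + 5*w + 6) = (w + 1)^2*(w + 2)*(w + 3)
(2) = (q + 4)*(q^2 - 3*q + 2) = (q - 2)*(q + 4)*(q - 1)
(3) = (u + 2)*(u^3 - 2*u^2 - u + 2) = (u + 1)*(u + 2)*(u^2 - 3*u + 2) = (u - 2)*(u + 1)*(u + 2)*(u - 1)
(4) = (d + 2)*(d^2 - 8*d + 16) = (d - 4)*(d + 2)*(d - 4)
(5) = (k - 2)*(k^2 + 2*k + 1) = (k - 2)*(k + 1)*(k + 1)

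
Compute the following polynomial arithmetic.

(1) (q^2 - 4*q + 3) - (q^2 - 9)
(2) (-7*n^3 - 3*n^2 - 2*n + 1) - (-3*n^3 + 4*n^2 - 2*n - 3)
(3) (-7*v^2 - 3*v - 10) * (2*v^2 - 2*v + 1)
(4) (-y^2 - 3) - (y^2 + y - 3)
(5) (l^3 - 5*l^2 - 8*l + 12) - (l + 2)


(1) = 12 - 4*q
(2) = -4*n^3 - 7*n^2 + 4
(3) = -14*v^4 + 8*v^3 - 21*v^2 + 17*v - 10
(4) = -2*y^2 - y
(5) = l^3 - 5*l^2 - 9*l + 10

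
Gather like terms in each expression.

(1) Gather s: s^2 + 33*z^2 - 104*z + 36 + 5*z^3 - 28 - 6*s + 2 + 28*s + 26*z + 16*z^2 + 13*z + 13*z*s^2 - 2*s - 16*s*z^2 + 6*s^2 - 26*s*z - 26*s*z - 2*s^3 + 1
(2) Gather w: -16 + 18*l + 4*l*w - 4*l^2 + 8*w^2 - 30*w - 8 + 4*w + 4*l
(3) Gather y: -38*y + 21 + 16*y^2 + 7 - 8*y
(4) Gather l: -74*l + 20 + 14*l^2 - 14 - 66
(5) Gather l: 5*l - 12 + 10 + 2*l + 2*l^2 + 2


(1) = -2*s^3 + s^2*(13*z + 7) + s*(-16*z^2 - 52*z + 20) + 5*z^3 + 49*z^2 - 65*z + 11
(2) = -4*l^2 + 22*l + 8*w^2 + w*(4*l - 26) - 24
(3) = 16*y^2 - 46*y + 28
(4) = 14*l^2 - 74*l - 60
(5) = 2*l^2 + 7*l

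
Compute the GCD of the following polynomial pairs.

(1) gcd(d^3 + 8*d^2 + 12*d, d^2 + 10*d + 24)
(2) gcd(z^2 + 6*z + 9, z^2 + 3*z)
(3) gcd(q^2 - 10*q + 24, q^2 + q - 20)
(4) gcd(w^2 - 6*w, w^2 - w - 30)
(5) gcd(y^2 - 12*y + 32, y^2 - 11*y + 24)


(1) = d + 6
(2) = z + 3
(3) = q - 4
(4) = gcd(w*(w - 6), (w - 6)*(w + 5)) = w - 6
(5) = gcd((y - 8)*(y - 4), (y - 8)*(y - 3)) = y - 8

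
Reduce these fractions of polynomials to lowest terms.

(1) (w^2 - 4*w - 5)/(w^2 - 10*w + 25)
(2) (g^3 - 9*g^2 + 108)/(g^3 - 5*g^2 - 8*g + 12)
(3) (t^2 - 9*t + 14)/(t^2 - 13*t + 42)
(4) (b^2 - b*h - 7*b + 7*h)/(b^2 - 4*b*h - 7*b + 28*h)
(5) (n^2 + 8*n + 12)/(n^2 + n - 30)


(1) = (w + 1)/(w - 5)
(2) = (g^2 - 3*g - 18)/(g^2 + g - 2)
(3) = (t - 2)/(t - 6)
(4) = (b - h)/(b - 4*h)
(5) = (n + 2)/(n - 5)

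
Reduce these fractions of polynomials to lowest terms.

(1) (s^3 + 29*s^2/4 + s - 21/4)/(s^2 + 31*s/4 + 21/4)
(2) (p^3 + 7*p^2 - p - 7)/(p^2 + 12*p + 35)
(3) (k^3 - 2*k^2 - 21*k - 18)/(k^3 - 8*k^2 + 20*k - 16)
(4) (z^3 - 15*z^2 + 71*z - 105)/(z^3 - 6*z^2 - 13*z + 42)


(1) = (4*s^2 + s - 3)/(4*s + 3)
(2) = (p^2 - 1)/(p + 5)
(3) = (k^3 - 2*k^2 - 21*k - 18)/(k^3 - 8*k^2 + 20*k - 16)
(4) = (z^2 - 8*z + 15)/(z^2 + z - 6)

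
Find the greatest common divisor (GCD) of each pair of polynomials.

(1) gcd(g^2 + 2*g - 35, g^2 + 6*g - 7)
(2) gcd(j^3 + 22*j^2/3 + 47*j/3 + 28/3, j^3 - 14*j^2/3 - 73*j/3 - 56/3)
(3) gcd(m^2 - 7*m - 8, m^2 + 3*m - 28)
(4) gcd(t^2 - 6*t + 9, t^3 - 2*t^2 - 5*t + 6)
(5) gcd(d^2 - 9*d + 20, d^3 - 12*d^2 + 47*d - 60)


(1) = g + 7
(2) = j^2 + 10*j/3 + 7/3
(3) = gcd((m - 8)*(m + 1), (m - 4)*(m + 7)) = 1
(4) = t - 3
(5) = d^2 - 9*d + 20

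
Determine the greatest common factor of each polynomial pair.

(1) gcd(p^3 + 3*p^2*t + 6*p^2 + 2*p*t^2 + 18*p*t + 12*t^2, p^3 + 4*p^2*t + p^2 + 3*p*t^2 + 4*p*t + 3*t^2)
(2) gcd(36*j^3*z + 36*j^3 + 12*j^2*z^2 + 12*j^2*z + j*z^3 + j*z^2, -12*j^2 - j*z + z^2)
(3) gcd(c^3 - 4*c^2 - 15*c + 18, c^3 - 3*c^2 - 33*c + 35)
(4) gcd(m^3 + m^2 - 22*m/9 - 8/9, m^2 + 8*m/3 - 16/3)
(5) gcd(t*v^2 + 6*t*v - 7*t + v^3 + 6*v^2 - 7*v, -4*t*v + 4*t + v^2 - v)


(1) = p + t
(2) = gcd((6*j + z)^2*(j*z + j), (-4*j + z)*(3*j + z)) = 1
(3) = gcd((c - 6)*(c - 1)*(c + 3), (c - 7)*(c - 1)*(c + 5)) = c - 1
(4) = m - 4/3
(5) = v - 1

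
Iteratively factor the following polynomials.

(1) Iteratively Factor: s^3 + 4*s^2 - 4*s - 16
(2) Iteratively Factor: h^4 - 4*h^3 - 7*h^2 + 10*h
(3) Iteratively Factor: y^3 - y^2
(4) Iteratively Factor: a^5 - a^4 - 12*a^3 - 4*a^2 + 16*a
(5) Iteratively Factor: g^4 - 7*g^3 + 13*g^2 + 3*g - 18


(1) = (s + 2)*(s^2 + 2*s - 8) = (s + 2)*(s + 4)*(s - 2)
(2) = (h)*(h^3 - 4*h^2 - 7*h + 10) = h*(h + 2)*(h^2 - 6*h + 5) = h*(h - 1)*(h + 2)*(h - 5)
(3) = (y)*(y^2 - y) = y*(y - 1)*(y)
(4) = (a + 2)*(a^4 - 3*a^3 - 6*a^2 + 8*a) = (a - 1)*(a + 2)*(a^3 - 2*a^2 - 8*a) = (a - 4)*(a - 1)*(a + 2)*(a^2 + 2*a) = (a - 4)*(a - 1)*(a + 2)^2*(a)
(5) = (g - 3)*(g^3 - 4*g^2 + g + 6) = (g - 3)*(g + 1)*(g^2 - 5*g + 6) = (g - 3)^2*(g + 1)*(g - 2)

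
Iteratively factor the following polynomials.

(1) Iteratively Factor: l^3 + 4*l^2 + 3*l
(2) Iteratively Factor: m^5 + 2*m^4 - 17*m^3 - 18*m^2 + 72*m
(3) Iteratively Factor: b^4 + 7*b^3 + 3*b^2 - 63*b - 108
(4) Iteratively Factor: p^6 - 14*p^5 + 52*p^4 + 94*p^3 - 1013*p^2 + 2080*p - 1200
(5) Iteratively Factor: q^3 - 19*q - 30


(1) = (l + 3)*(l^2 + l) = (l + 1)*(l + 3)*(l)
(2) = (m - 3)*(m^4 + 5*m^3 - 2*m^2 - 24*m) = m*(m - 3)*(m^3 + 5*m^2 - 2*m - 24) = m*(m - 3)*(m - 2)*(m^2 + 7*m + 12) = m*(m - 3)*(m - 2)*(m + 3)*(m + 4)
(3) = (b + 4)*(b^3 + 3*b^2 - 9*b - 27) = (b + 3)*(b + 4)*(b^2 - 9) = (b + 3)^2*(b + 4)*(b - 3)
(4) = (p - 5)*(p^5 - 9*p^4 + 7*p^3 + 129*p^2 - 368*p + 240) = (p - 5)*(p + 4)*(p^4 - 13*p^3 + 59*p^2 - 107*p + 60) = (p - 5)*(p - 3)*(p + 4)*(p^3 - 10*p^2 + 29*p - 20) = (p - 5)^2*(p - 3)*(p + 4)*(p^2 - 5*p + 4) = (p - 5)^2*(p - 4)*(p - 3)*(p + 4)*(p - 1)
(5) = (q - 5)*(q^2 + 5*q + 6) = (q - 5)*(q + 2)*(q + 3)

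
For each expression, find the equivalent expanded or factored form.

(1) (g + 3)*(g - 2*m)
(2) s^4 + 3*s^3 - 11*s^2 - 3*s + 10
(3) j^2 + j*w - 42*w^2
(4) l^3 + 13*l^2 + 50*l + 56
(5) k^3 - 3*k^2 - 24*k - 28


(1) = g^2 - 2*g*m + 3*g - 6*m
(2) = (s - 2)*(s - 1)*(s + 1)*(s + 5)
(3) = (j - 6*w)*(j + 7*w)
(4) = (l + 2)*(l + 4)*(l + 7)
(5) = (k - 7)*(k + 2)^2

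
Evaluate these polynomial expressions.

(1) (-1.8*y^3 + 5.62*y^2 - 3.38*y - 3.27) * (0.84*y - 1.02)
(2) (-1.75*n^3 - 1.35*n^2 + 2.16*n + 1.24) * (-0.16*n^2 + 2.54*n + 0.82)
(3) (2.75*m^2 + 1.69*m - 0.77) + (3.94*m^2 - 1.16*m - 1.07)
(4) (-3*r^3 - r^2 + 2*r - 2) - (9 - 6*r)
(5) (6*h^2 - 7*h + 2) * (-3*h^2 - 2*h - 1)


(1) = -1.512*y^4 + 6.5568*y^3 - 8.5716*y^2 + 0.7008*y + 3.3354
(2) = 0.28*n^5 - 4.229*n^4 - 5.2096*n^3 + 4.181*n^2 + 4.9208*n + 1.0168
(3) = 6.69*m^2 + 0.53*m - 1.84
(4) = -3*r^3 - r^2 + 8*r - 11
(5) = -18*h^4 + 9*h^3 + 2*h^2 + 3*h - 2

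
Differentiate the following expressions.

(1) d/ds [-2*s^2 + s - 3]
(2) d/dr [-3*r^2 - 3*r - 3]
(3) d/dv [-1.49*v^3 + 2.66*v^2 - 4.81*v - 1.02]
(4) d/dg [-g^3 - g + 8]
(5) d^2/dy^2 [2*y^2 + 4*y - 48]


(1) = 1 - 4*s
(2) = -6*r - 3
(3) = -4.47*v^2 + 5.32*v - 4.81
(4) = -3*g^2 - 1
(5) = 4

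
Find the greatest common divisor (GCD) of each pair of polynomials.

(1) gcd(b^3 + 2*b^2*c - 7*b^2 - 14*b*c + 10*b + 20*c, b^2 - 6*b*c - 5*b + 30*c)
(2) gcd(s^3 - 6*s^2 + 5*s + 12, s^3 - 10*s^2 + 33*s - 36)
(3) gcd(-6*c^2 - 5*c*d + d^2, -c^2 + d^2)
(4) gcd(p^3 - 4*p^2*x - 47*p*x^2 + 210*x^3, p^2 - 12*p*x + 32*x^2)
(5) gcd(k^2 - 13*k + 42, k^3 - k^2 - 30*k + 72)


(1) = b - 5
(2) = gcd((s - 4)*(s - 3)*(s + 1), (s - 4)*(s - 3)^2) = s^2 - 7*s + 12
(3) = c + d
(4) = 1
(5) = gcd((k - 7)*(k - 6), (k - 4)*(k - 3)*(k + 6)) = 1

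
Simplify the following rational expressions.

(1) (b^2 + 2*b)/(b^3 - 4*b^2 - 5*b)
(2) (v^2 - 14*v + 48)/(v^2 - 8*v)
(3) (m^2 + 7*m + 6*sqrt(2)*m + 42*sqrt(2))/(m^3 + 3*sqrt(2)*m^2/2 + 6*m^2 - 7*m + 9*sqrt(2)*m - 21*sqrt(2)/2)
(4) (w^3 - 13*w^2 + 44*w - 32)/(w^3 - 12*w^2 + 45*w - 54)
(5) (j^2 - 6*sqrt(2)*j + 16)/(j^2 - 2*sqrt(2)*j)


(1) = (b + 2)/(b^2 - 4*b - 5)
(2) = (v - 6)/v
(3) = (2*m + 12*sqrt(2))/(2*m^2 + m*(-2 + 3*sqrt(2)) - 3*sqrt(2))
(4) = (w^3 - 13*w^2 + 44*w - 32)/(w^3 - 12*w^2 + 45*w - 54)
(5) = (j - 4*sqrt(2))/j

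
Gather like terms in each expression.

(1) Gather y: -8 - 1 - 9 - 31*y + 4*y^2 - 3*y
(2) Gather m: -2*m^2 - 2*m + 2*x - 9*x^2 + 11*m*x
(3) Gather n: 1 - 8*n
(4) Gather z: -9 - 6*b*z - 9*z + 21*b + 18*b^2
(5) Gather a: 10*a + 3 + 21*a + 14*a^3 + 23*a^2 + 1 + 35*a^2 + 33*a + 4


(1) = 4*y^2 - 34*y - 18
(2) = -2*m^2 + m*(11*x - 2) - 9*x^2 + 2*x
(3) = 1 - 8*n
(4) = 18*b^2 + 21*b + z*(-6*b - 9) - 9
(5) = 14*a^3 + 58*a^2 + 64*a + 8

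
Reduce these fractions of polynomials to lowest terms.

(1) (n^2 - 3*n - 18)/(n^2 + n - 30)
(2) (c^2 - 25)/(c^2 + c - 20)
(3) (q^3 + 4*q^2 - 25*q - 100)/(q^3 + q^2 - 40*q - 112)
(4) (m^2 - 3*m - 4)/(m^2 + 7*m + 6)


(1) = (n^2 - 3*n - 18)/(n^2 + n - 30)
(2) = (c - 5)/(c - 4)
(3) = (q^2 - 25)/(q^2 - 3*q - 28)
(4) = (m - 4)/(m + 6)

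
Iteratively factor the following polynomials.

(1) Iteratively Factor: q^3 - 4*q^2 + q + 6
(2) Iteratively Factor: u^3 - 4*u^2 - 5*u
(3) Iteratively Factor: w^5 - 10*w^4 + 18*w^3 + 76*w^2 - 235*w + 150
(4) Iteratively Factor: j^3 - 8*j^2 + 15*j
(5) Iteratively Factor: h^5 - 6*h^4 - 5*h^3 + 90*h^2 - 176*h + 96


(1) = (q - 3)*(q^2 - q - 2) = (q - 3)*(q + 1)*(q - 2)
(2) = (u)*(u^2 - 4*u - 5) = u*(u - 5)*(u + 1)
(3) = (w + 3)*(w^4 - 13*w^3 + 57*w^2 - 95*w + 50) = (w - 5)*(w + 3)*(w^3 - 8*w^2 + 17*w - 10) = (w - 5)*(w - 2)*(w + 3)*(w^2 - 6*w + 5) = (w - 5)*(w - 2)*(w - 1)*(w + 3)*(w - 5)
(4) = (j)*(j^2 - 8*j + 15) = j*(j - 3)*(j - 5)
(5) = (h - 2)*(h^4 - 4*h^3 - 13*h^2 + 64*h - 48) = (h - 2)*(h - 1)*(h^3 - 3*h^2 - 16*h + 48) = (h - 2)*(h - 1)*(h + 4)*(h^2 - 7*h + 12) = (h - 3)*(h - 2)*(h - 1)*(h + 4)*(h - 4)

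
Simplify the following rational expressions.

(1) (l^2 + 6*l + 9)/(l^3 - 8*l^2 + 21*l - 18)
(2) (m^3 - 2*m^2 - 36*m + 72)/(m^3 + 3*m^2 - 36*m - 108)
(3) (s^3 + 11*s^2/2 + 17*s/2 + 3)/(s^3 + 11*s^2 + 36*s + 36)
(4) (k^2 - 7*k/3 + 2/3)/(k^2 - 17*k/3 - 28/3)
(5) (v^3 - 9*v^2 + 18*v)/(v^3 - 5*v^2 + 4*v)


(1) = (l^2 + 6*l + 9)/(l^3 - 8*l^2 + 21*l - 18)
(2) = (m - 2)/(m + 3)
(3) = (2*s + 1)/(2*s + 12)
(4) = (3*k^2 - 7*k + 2)/(3*k^2 - 17*k - 28)
(5) = (v^2 - 9*v + 18)/(v^2 - 5*v + 4)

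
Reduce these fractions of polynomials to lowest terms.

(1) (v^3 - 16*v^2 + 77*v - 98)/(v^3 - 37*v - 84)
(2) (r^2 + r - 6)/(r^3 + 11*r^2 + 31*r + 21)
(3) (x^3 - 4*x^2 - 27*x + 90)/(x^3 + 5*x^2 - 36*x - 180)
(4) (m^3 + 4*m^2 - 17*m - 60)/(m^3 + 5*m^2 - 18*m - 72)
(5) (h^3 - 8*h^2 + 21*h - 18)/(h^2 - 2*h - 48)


(1) = (v^2 - 9*v + 14)/(v^2 + 7*v + 12)
(2) = (r - 2)/(r^2 + 8*r + 7)
(3) = (x - 3)/(x + 6)
(4) = (m + 5)/(m + 6)
(5) = (h^3 - 8*h^2 + 21*h - 18)/(h^2 - 2*h - 48)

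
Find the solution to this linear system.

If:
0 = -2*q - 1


Then:
q = -1/2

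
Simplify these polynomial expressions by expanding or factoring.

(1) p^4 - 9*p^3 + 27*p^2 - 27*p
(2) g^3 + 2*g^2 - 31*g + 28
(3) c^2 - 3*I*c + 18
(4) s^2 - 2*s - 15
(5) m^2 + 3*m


(1) = p*(p - 3)^3
(2) = (g - 4)*(g - 1)*(g + 7)
(3) = (c - 6*I)*(c + 3*I)
(4) = (s - 5)*(s + 3)
(5) = m*(m + 3)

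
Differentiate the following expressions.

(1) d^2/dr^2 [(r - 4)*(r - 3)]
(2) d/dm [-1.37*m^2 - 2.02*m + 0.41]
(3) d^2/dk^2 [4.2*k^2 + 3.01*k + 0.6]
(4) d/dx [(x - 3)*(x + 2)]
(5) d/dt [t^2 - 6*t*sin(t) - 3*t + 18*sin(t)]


(1) = 2
(2) = -2.74*m - 2.02
(3) = 8.40000000000000
(4) = 2*x - 1
(5) = -6*t*cos(t) + 2*t - 6*sin(t) + 18*cos(t) - 3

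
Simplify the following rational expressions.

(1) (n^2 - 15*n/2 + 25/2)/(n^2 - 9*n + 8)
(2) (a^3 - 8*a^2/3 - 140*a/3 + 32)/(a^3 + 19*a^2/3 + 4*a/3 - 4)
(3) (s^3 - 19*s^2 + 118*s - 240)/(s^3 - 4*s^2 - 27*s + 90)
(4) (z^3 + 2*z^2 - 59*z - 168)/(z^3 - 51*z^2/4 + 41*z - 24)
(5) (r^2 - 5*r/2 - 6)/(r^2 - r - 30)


(1) = (2*n^2 - 15*n + 25)/(2*n^2 - 18*n + 16)
(2) = (a - 8)/(a + 1)
(3) = (s^2 - 13*s + 40)/(s^2 + 2*s - 15)
(4) = (4*z^2 + 40*z + 84)/(4*z^2 - 19*z + 12)
(5) = (2*r^2 - 5*r - 12)/(2*r^2 - 2*r - 60)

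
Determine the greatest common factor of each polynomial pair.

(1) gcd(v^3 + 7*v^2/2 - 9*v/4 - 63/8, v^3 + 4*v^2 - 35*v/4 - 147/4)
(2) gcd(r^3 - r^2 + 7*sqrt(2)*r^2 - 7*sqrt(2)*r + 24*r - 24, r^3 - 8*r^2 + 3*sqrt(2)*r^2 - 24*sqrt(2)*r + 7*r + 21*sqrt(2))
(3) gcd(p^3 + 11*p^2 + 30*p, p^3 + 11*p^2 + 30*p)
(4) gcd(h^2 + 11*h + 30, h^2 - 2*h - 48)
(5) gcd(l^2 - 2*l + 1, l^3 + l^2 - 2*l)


(1) = gcd((v - 3/2)*(v + 3/2)*(v + 7/2), (v - 3)*(v + 7/2)^2) = v + 7/2
(2) = r^2 + r*(-1 + 3*sqrt(2)) - 3*sqrt(2)
(3) = p^3 + 11*p^2 + 30*p
(4) = h + 6
(5) = gcd((l - 1)^2, l*(l - 1)*(l + 2)) = l - 1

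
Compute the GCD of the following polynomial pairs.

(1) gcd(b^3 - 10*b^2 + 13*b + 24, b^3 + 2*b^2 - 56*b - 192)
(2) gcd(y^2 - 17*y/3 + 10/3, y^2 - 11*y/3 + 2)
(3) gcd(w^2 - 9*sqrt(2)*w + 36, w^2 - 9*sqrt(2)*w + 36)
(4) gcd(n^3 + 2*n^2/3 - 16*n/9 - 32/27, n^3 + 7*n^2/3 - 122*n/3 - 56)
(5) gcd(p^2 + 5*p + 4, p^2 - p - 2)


(1) = gcd((b - 8)*(b - 3)*(b + 1), (b - 8)*(b + 4)*(b + 6)) = b - 8
(2) = y - 2/3
(3) = gcd((w - 6*sqrt(2))*(w - 3*sqrt(2)), (w - 6*sqrt(2))*(w - 3*sqrt(2))) = w^2 - 9*sqrt(2)*w + 36
(4) = n + 4/3
(5) = p + 1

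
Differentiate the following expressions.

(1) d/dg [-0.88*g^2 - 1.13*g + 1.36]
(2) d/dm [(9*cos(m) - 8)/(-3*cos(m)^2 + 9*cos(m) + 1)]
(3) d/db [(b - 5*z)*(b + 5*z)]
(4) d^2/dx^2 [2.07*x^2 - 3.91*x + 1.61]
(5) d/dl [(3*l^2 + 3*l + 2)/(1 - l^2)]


(1) = -1.76*g - 1.13
(2) = 3*(-9*cos(m)^2 + 16*cos(m) - 27)*sin(m)/(3*sin(m)^2 + 9*cos(m) - 2)^2
(3) = 2*b
(4) = 4.14000000000000
(5) = (3*l^2 + 10*l + 3)/(l^4 - 2*l^2 + 1)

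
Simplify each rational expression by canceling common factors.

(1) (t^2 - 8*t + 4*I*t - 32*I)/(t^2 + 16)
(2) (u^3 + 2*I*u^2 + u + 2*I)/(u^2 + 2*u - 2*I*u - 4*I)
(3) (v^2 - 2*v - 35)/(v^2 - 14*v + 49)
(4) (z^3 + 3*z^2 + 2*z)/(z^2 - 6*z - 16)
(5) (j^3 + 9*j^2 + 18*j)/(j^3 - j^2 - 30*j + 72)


(1) = (t - 8)/(t - 4*I)
(2) = (u^3 + 2*I*u^2 + u + 2*I)/(u^2 + u*(2 - 2*I) - 4*I)
(3) = (v + 5)/(v - 7)
(4) = (z^2 + z)/(z - 8)
(5) = (j^2 + 3*j)/(j^2 - 7*j + 12)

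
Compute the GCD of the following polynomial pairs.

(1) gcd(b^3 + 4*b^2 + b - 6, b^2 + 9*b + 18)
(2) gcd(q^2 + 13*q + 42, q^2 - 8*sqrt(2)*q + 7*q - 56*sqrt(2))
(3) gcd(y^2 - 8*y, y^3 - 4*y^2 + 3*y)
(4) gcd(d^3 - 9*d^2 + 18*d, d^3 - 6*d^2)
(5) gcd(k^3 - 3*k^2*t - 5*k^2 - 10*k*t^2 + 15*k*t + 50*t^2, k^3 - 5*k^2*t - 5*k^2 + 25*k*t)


(1) = b + 3
(2) = q + 7
(3) = y
(4) = gcd(d*(d - 6)*(d - 3), d^2*(d - 6)) = d^2 - 6*d
(5) = gcd((k - 5)*(k - 5*t)*(k + 2*t), k*(k - 5)*(k - 5*t)) = -k^2 + 5*k*t + 5*k - 25*t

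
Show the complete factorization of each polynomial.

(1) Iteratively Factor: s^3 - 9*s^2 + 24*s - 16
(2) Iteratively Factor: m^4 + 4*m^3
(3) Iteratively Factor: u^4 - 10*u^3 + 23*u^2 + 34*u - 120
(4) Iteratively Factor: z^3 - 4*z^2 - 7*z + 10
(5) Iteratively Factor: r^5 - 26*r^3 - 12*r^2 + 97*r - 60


(1) = (s - 1)*(s^2 - 8*s + 16) = (s - 4)*(s - 1)*(s - 4)
(2) = (m)*(m^3 + 4*m^2) = m*(m + 4)*(m^2) = m^2*(m + 4)*(m)
(3) = (u - 3)*(u^3 - 7*u^2 + 2*u + 40) = (u - 5)*(u - 3)*(u^2 - 2*u - 8) = (u - 5)*(u - 3)*(u + 2)*(u - 4)
(4) = (z - 5)*(z^2 + z - 2) = (z - 5)*(z + 2)*(z - 1)
(5) = (r + 3)*(r^4 - 3*r^3 - 17*r^2 + 39*r - 20) = (r - 1)*(r + 3)*(r^3 - 2*r^2 - 19*r + 20) = (r - 1)*(r + 3)*(r + 4)*(r^2 - 6*r + 5) = (r - 5)*(r - 1)*(r + 3)*(r + 4)*(r - 1)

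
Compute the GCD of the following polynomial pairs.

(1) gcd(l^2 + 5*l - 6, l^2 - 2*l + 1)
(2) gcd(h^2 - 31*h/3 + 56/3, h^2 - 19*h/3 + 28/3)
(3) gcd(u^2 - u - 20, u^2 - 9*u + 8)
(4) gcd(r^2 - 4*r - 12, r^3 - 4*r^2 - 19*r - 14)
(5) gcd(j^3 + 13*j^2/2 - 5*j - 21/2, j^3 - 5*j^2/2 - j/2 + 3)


(1) = gcd((l - 1)*(l + 6), (l - 1)^2) = l - 1
(2) = h - 7/3
(3) = gcd((u - 5)*(u + 4), (u - 8)*(u - 1)) = 1
(4) = r + 2
(5) = j^2 - j/2 - 3/2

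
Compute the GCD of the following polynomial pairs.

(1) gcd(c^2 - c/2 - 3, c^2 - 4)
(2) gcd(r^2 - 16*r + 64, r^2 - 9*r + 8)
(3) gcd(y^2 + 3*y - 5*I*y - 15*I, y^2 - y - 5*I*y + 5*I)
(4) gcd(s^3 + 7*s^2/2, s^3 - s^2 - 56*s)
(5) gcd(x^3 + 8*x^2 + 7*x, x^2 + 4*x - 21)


(1) = gcd((c - 2)*(c + 3/2), (c - 2)*(c + 2)) = c - 2
(2) = r - 8
(3) = y - 5*I
(4) = gcd(s^2*(s + 7/2), s*(s - 8)*(s + 7)) = s
(5) = x + 7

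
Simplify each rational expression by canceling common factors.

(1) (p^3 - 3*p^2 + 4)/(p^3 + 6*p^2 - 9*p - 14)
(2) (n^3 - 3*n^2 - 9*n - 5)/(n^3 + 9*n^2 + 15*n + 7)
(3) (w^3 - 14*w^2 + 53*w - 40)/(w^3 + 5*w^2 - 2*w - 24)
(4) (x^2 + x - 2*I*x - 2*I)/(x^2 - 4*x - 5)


(1) = (p - 2)/(p + 7)
(2) = (n - 5)/(n + 7)
(3) = (w^3 - 14*w^2 + 53*w - 40)/(w^3 + 5*w^2 - 2*w - 24)
(4) = (x - 2*I)/(x - 5)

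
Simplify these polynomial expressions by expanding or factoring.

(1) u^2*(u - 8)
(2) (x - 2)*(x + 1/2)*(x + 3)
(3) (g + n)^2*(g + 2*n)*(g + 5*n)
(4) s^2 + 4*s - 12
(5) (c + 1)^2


(1) = u^3 - 8*u^2
(2) = x^3 + 3*x^2/2 - 11*x/2 - 3
(3) = g^4 + 9*g^3*n + 25*g^2*n^2 + 27*g*n^3 + 10*n^4
(4) = (s - 2)*(s + 6)
(5) = c^2 + 2*c + 1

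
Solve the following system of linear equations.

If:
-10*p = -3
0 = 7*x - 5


Then:
p = 3/10
x = 5/7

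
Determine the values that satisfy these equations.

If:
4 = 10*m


Then:
m = 2/5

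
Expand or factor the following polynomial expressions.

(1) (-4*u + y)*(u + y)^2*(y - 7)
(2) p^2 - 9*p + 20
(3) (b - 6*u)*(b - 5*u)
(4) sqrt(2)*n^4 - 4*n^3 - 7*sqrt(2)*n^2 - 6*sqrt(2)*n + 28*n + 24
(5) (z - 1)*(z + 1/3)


(1) = -4*u^3*y + 28*u^3 - 7*u^2*y^2 + 49*u^2*y - 2*u*y^3 + 14*u*y^2 + y^4 - 7*y^3
(2) = (p - 5)*(p - 4)
(3) = b^2 - 11*b*u + 30*u^2
(4) = (n - 3)*(n + 2)*(n - 2*sqrt(2))*(sqrt(2)*n + sqrt(2))
(5) = z^2 - 2*z/3 - 1/3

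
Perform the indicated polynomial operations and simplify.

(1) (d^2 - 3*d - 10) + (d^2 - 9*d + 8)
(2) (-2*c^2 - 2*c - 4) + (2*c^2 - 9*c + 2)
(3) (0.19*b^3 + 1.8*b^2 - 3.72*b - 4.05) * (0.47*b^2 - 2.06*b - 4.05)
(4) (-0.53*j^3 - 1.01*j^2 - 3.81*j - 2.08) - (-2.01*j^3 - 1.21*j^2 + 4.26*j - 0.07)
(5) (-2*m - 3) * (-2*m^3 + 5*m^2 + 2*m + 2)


(1) = 2*d^2 - 12*d - 2
(2) = -11*c - 2
(3) = 0.0893*b^5 + 0.4546*b^4 - 6.2259*b^3 - 1.5303*b^2 + 23.409*b + 16.4025
(4) = 1.48*j^3 + 0.2*j^2 - 8.07*j - 2.01
(5) = 4*m^4 - 4*m^3 - 19*m^2 - 10*m - 6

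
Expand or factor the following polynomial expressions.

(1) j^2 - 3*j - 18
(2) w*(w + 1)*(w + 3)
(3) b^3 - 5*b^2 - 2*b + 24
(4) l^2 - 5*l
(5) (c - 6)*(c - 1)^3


(1) = (j - 6)*(j + 3)
(2) = w^3 + 4*w^2 + 3*w
(3) = (b - 4)*(b - 3)*(b + 2)
(4) = l*(l - 5)
(5) = c^4 - 9*c^3 + 21*c^2 - 19*c + 6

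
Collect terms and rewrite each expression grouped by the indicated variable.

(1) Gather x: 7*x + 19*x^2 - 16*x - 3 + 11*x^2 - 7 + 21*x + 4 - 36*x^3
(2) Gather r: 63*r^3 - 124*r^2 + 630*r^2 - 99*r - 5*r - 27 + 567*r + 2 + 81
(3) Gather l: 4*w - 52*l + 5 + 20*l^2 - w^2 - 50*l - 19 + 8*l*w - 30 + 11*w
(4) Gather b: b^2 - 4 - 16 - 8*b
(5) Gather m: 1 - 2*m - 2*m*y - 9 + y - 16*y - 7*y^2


(1) = -36*x^3 + 30*x^2 + 12*x - 6
(2) = 63*r^3 + 506*r^2 + 463*r + 56
(3) = 20*l^2 + l*(8*w - 102) - w^2 + 15*w - 44
(4) = b^2 - 8*b - 20
(5) = m*(-2*y - 2) - 7*y^2 - 15*y - 8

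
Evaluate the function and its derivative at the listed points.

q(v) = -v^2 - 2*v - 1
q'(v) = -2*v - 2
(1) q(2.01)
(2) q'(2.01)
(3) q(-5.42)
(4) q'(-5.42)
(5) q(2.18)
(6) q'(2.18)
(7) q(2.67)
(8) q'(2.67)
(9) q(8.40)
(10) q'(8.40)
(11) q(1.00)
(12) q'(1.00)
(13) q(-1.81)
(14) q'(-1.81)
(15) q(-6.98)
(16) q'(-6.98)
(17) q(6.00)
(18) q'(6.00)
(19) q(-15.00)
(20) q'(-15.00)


(1) = -9.06
(2) = -6.02
(3) = -19.54
(4) = 8.84
(5) = -10.11
(6) = -6.36
(7) = -13.47
(8) = -7.34
(9) = -88.36
(10) = -18.80
(11) = -4.00
(12) = -4.00
(13) = -0.66
(14) = 1.62
(15) = -35.76
(16) = 11.96
(17) = -49.00
(18) = -14.00
(19) = -196.00
(20) = 28.00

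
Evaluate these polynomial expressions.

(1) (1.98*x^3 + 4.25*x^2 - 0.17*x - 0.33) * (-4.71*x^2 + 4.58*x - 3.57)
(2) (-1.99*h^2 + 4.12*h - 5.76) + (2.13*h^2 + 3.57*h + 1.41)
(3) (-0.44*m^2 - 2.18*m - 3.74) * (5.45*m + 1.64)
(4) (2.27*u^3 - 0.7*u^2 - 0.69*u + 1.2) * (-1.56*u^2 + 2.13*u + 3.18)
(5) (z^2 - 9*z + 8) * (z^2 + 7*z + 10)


(1) = -9.3258*x^5 - 10.9491*x^4 + 13.1971*x^3 - 14.3968*x^2 - 0.9045*x + 1.1781
(2) = 0.14*h^2 + 7.69*h - 4.35
(3) = -2.398*m^3 - 12.6026*m^2 - 23.9582*m - 6.1336
(4) = -3.5412*u^5 + 5.9271*u^4 + 6.804*u^3 - 5.5677*u^2 + 0.3618*u + 3.816
(5) = z^4 - 2*z^3 - 45*z^2 - 34*z + 80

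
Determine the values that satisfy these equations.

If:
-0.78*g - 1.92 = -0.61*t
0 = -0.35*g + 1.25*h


Then:
g = 0.782051282051282*t - 2.46153846153846
h = 0.218974358974359*t - 0.689230769230769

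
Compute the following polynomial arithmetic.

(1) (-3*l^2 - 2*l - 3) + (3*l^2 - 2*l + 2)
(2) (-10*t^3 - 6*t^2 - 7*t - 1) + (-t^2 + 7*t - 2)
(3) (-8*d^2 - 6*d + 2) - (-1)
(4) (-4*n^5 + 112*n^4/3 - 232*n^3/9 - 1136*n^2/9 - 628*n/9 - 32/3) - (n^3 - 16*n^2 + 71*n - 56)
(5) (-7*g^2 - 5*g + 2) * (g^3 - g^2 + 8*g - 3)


(1) = -4*l - 1
(2) = -10*t^3 - 7*t^2 - 3
(3) = -8*d^2 - 6*d + 3
(4) = -4*n^5 + 112*n^4/3 - 241*n^3/9 - 992*n^2/9 - 1267*n/9 + 136/3
(5) = -7*g^5 + 2*g^4 - 49*g^3 - 21*g^2 + 31*g - 6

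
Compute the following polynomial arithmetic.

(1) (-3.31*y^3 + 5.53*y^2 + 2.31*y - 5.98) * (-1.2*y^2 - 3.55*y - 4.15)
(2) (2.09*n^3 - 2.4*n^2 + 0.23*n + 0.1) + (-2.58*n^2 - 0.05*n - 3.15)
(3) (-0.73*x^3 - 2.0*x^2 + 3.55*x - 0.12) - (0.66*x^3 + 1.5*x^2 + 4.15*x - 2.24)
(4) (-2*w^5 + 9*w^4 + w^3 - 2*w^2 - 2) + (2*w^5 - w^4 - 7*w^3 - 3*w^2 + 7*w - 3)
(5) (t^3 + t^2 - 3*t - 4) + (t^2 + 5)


(1) = 3.972*y^5 + 5.1145*y^4 - 8.667*y^3 - 23.974*y^2 + 11.6425*y + 24.817
(2) = 2.09*n^3 - 4.98*n^2 + 0.18*n - 3.05
(3) = -1.39*x^3 - 3.5*x^2 - 0.6*x + 2.12
(4) = 8*w^4 - 6*w^3 - 5*w^2 + 7*w - 5
(5) = t^3 + 2*t^2 - 3*t + 1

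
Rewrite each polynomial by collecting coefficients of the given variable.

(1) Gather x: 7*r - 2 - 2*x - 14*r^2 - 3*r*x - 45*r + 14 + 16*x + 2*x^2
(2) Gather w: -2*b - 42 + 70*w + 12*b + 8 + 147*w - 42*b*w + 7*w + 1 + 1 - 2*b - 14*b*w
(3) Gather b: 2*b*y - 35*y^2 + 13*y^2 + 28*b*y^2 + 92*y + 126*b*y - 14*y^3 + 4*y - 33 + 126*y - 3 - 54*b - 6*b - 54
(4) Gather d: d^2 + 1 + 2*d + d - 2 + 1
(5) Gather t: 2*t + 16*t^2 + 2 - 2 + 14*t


(1) = -14*r^2 - 38*r + 2*x^2 + x*(14 - 3*r) + 12
(2) = 8*b + w*(224 - 56*b) - 32
(3) = b*(28*y^2 + 128*y - 60) - 14*y^3 - 22*y^2 + 222*y - 90
(4) = d^2 + 3*d
(5) = 16*t^2 + 16*t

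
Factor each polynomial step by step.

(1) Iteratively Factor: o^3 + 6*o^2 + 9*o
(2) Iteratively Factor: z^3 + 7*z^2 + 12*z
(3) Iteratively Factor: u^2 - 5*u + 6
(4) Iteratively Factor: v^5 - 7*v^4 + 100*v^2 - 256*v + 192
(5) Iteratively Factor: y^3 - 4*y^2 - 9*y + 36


(1) = (o + 3)*(o^2 + 3*o) = o*(o + 3)*(o + 3)
(2) = (z)*(z^2 + 7*z + 12) = z*(z + 4)*(z + 3)
(3) = (u - 2)*(u - 3)
(4) = (v - 3)*(v^4 - 4*v^3 - 12*v^2 + 64*v - 64) = (v - 3)*(v - 2)*(v^3 - 2*v^2 - 16*v + 32) = (v - 4)*(v - 3)*(v - 2)*(v^2 + 2*v - 8) = (v - 4)*(v - 3)*(v - 2)^2*(v + 4)
(5) = (y + 3)*(y^2 - 7*y + 12) = (y - 4)*(y + 3)*(y - 3)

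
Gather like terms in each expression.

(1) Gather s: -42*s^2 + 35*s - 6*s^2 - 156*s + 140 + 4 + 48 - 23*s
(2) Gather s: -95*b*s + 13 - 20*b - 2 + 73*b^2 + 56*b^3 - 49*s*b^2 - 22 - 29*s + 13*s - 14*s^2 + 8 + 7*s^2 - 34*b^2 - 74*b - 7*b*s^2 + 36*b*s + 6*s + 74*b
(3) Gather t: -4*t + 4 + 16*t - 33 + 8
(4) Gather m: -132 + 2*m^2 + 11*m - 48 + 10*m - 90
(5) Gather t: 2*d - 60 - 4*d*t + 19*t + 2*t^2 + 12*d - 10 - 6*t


(1) = -48*s^2 - 144*s + 192
(2) = 56*b^3 + 39*b^2 - 20*b + s^2*(-7*b - 7) + s*(-49*b^2 - 59*b - 10) - 3
(3) = 12*t - 21
(4) = 2*m^2 + 21*m - 270
(5) = 14*d + 2*t^2 + t*(13 - 4*d) - 70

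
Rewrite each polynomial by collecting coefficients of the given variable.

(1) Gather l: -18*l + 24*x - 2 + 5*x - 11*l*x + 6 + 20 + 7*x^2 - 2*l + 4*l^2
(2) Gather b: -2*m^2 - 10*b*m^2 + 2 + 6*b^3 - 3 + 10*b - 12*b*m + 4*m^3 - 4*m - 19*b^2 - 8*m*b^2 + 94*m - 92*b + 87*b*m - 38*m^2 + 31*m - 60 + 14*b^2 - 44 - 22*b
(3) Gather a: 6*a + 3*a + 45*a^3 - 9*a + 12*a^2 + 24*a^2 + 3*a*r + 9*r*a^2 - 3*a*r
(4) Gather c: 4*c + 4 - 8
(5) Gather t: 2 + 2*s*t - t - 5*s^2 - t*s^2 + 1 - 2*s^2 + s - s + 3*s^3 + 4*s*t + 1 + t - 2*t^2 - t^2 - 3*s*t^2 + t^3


(1) = 4*l^2 + l*(-11*x - 20) + 7*x^2 + 29*x + 24
(2) = 6*b^3 + b^2*(-8*m - 5) + b*(-10*m^2 + 75*m - 104) + 4*m^3 - 40*m^2 + 121*m - 105
(3) = 45*a^3 + a^2*(9*r + 36)
(4) = 4*c - 4
(5) = 3*s^3 - 7*s^2 + t^3 + t^2*(-3*s - 3) + t*(-s^2 + 6*s) + 4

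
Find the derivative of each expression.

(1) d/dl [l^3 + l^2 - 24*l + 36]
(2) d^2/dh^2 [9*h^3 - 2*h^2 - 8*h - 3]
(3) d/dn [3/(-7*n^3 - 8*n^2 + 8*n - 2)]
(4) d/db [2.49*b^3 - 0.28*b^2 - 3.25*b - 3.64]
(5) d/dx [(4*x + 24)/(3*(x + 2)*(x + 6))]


(1) = 3*l^2 + 2*l - 24
(2) = 54*h - 4
(3) = 3*(21*n^2 + 16*n - 8)/(7*n^3 + 8*n^2 - 8*n + 2)^2
(4) = 7.47*b^2 - 0.56*b - 3.25
(5) = -4/(3*x^2 + 12*x + 12)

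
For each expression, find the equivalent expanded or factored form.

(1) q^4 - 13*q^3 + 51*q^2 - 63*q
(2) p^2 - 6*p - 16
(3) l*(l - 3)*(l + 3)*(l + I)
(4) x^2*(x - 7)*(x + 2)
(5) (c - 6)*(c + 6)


(1) = q*(q - 7)*(q - 3)^2
(2) = (p - 8)*(p + 2)
(3) = l^4 + I*l^3 - 9*l^2 - 9*I*l
(4) = x^4 - 5*x^3 - 14*x^2
(5) = c^2 - 36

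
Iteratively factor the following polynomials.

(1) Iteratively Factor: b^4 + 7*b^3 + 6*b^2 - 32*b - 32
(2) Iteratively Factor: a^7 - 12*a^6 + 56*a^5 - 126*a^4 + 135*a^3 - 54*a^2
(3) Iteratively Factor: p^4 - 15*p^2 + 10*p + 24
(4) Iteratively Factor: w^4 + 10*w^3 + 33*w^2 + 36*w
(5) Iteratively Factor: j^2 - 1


(1) = (b - 2)*(b^3 + 9*b^2 + 24*b + 16) = (b - 2)*(b + 4)*(b^2 + 5*b + 4) = (b - 2)*(b + 4)^2*(b + 1)
(2) = (a)*(a^6 - 12*a^5 + 56*a^4 - 126*a^3 + 135*a^2 - 54*a) = a*(a - 3)*(a^5 - 9*a^4 + 29*a^3 - 39*a^2 + 18*a) = a*(a - 3)^2*(a^4 - 6*a^3 + 11*a^2 - 6*a) = a*(a - 3)^3*(a^3 - 3*a^2 + 2*a) = a*(a - 3)^3*(a - 2)*(a^2 - a) = a^2*(a - 3)^3*(a - 2)*(a - 1)
(3) = (p - 2)*(p^3 + 2*p^2 - 11*p - 12) = (p - 2)*(p + 1)*(p^2 + p - 12) = (p - 3)*(p - 2)*(p + 1)*(p + 4)
(4) = (w + 4)*(w^3 + 6*w^2 + 9*w) = (w + 3)*(w + 4)*(w^2 + 3*w) = (w + 3)^2*(w + 4)*(w)
(5) = (j + 1)*(j - 1)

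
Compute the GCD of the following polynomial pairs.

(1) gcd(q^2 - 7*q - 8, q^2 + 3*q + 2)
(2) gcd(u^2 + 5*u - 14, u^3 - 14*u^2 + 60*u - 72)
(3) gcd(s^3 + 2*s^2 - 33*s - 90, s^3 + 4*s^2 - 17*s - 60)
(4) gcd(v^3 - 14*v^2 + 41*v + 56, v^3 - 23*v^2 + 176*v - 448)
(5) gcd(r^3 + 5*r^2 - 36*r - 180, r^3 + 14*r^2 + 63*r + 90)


(1) = gcd((q - 8)*(q + 1), (q + 1)*(q + 2)) = q + 1
(2) = u - 2
(3) = gcd((s - 6)*(s + 3)*(s + 5), (s - 4)*(s + 3)*(s + 5)) = s^2 + 8*s + 15
(4) = v^2 - 15*v + 56
(5) = gcd((r - 6)*(r + 5)*(r + 6), (r + 3)*(r + 5)*(r + 6)) = r^2 + 11*r + 30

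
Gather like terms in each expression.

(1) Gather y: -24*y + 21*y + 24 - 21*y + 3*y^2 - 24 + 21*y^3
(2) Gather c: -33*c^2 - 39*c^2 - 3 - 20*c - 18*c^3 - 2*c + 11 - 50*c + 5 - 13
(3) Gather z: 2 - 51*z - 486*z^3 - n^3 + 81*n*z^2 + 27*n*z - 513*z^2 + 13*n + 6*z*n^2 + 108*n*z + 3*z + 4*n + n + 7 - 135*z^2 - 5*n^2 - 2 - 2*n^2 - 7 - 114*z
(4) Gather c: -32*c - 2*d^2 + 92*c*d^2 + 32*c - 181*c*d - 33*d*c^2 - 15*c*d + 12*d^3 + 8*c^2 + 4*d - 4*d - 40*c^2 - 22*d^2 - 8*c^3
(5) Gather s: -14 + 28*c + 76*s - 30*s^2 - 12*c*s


(1) = 21*y^3 + 3*y^2 - 24*y
(2) = -18*c^3 - 72*c^2 - 72*c
(3) = -n^3 - 7*n^2 + 18*n - 486*z^3 + z^2*(81*n - 648) + z*(6*n^2 + 135*n - 162)
(4) = -8*c^3 + c^2*(-33*d - 32) + c*(92*d^2 - 196*d) + 12*d^3 - 24*d^2
(5) = 28*c - 30*s^2 + s*(76 - 12*c) - 14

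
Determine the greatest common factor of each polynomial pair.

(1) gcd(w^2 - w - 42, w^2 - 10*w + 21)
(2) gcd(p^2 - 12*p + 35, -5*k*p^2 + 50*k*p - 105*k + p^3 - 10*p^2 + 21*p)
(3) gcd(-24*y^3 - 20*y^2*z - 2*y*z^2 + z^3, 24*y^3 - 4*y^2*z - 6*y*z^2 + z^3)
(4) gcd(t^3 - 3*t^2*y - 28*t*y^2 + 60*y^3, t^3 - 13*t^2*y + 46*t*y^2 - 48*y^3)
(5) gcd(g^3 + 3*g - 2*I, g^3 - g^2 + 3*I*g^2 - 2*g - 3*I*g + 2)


(1) = gcd((w - 7)*(w + 6), (w - 7)*(w - 3)) = w - 7
(2) = gcd((p - 7)*(p - 5), (-5*k + p)*(p - 7)*(p - 3)) = p - 7
(3) = 12*y^2 + 4*y*z - z^2
(4) = gcd((t - 6*y)*(t - 2*y)*(t + 5*y), (t - 8*y)*(t - 3*y)*(t - 2*y)) = -t + 2*y
(5) = g + 2*I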